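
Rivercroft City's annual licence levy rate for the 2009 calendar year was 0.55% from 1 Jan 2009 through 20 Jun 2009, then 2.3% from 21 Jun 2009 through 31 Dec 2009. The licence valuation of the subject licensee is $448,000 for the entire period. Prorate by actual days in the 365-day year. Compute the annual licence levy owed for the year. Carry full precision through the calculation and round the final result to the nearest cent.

$6,631.01

1 Jan – 20 Jun 2009: 171 days at 0.55% → $448,000 × 0.55% × 171/365 = $1,154.3671
21 Jun – 31 Dec 2009: 194 days at 2.3% → $448,000 × 2.3% × 194/365 = $5,476.6466
Total = $6,631.0137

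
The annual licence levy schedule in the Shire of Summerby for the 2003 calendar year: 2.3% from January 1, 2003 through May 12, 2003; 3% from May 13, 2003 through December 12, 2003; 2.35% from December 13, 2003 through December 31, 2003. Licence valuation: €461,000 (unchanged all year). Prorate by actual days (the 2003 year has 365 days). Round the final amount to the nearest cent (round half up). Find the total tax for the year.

January 1 – May 12, 2003: 132 days at 2.3% → €461,000 × 2.3% × 132/365 = €3,834.5096
May 13 – December 12, 2003: 214 days at 3% → €461,000 × 3% × 214/365 = €8,108.5479
December 13 – December 31, 2003: 19 days at 2.35% → €461,000 × 2.35% × 19/365 = €563.9356
Total = €12,506.9932

€12,506.99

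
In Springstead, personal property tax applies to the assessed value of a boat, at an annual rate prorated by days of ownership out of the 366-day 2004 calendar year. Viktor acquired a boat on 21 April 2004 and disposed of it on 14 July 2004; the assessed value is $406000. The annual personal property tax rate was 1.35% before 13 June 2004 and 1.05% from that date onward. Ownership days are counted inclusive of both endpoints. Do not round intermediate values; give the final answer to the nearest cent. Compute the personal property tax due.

$1166.42

21 April – 12 June 2004: 53 days at 1.35% → $406000 × 1.35% × 53/366 = $793.6967
13 June – 14 July 2004: 32 days at 1.05% → $406000 × 1.05% × 32/366 = $372.7213
Total = $1166.4180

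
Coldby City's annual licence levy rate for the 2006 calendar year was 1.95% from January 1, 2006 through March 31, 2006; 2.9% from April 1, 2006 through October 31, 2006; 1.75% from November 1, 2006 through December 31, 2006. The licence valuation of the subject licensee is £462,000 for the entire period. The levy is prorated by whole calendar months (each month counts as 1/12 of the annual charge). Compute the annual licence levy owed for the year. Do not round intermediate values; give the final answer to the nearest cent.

£11,415.25

January 1 – March 31, 2006: 3 months at 1.95% → £462,000 × 1.95% × 3/12 = £2,252.2500
April 1 – October 31, 2006: 7 months at 2.9% → £462,000 × 2.9% × 7/12 = £7,815.5000
November 1 – December 31, 2006: 2 months at 1.75% → £462,000 × 1.75% × 2/12 = £1,347.5000
Total = £11,415.2500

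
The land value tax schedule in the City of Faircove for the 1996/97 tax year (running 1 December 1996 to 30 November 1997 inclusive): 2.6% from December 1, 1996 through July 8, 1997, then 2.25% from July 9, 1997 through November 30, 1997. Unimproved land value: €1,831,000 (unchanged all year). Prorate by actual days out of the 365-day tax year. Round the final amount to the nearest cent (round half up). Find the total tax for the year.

€45,060.16

December 1, 1996 – July 8, 1997: 220 days at 2.6% → €1,831,000 × 2.6% × 220/365 = €28,694.0274
July 9 – November 30, 1997: 145 days at 2.25% → €1,831,000 × 2.25% × 145/365 = €16,366.1301
Total = €45,060.1575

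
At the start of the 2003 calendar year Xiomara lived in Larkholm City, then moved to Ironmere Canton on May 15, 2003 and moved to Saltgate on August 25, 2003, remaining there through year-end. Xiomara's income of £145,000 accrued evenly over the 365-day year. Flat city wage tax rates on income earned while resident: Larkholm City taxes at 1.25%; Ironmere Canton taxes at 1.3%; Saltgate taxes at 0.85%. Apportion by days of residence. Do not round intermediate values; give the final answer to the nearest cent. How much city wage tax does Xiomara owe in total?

£1,627.77

Larkholm City, January 1 – May 14, 2003: 134 days → £145,000 × 1.25% × 134/365 = £665.4110
Ironmere Canton, May 15 – August 24, 2003: 102 days → £145,000 × 1.3% × 102/365 = £526.7671
Saltgate, August 25 – December 31, 2003: 129 days → £145,000 × 0.85% × 129/365 = £435.5959
Total = £1,627.7740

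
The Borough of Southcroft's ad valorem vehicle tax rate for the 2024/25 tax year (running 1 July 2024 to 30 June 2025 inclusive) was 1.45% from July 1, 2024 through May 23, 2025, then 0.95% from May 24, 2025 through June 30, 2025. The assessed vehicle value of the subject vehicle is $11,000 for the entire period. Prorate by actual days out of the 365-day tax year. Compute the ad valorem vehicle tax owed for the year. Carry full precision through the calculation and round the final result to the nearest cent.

July 1, 2024 – May 23, 2025: 327 days at 1.45% → $11,000 × 1.45% × 327/365 = $142.8945
May 24 – June 30, 2025: 38 days at 0.95% → $11,000 × 0.95% × 38/365 = $10.8795
Total = $153.7740

$153.77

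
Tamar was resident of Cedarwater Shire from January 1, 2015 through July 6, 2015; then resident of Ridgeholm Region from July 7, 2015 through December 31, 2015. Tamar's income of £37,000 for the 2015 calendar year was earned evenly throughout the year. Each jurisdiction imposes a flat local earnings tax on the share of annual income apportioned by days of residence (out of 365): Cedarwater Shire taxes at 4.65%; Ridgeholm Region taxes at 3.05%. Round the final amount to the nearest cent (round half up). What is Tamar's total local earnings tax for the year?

£1,431.80

Cedarwater Shire, January 1 – July 6, 2015: 187 days → £37,000 × 4.65% × 187/365 = £881.4616
Ridgeholm Region, July 7 – December 31, 2015: 178 days → £37,000 × 3.05% × 178/365 = £550.3370
Total = £1,431.7986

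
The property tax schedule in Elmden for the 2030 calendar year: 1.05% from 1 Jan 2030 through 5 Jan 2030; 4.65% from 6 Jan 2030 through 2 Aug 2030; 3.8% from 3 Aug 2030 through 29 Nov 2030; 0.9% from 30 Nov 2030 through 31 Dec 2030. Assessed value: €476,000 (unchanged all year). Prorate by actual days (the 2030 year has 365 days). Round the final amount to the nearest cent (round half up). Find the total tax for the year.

1 Jan – 5 Jan 2030: 5 days at 1.05% → €476,000 × 1.05% × 5/365 = €68.4658
6 Jan – 2 Aug 2030: 209 days at 4.65% → €476,000 × 4.65% × 209/365 = €12,673.9890
3 Aug – 29 Nov 2030: 119 days at 3.8% → €476,000 × 3.8% × 119/365 = €5,897.1836
30 Nov – 31 Dec 2030: 32 days at 0.9% → €476,000 × 0.9% × 32/365 = €375.5836
Total = €19,015.2219

€19,015.22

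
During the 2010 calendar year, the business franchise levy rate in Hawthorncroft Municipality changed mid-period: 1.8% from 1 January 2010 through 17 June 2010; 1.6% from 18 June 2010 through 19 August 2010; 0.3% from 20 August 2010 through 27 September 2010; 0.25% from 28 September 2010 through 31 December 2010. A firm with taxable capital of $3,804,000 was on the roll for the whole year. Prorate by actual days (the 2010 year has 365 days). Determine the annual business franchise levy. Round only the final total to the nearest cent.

1 January – 17 June 2010: 168 days at 1.8% → $3,804,000 × 1.8% × 168/365 = $31,515.8795
18 June – 19 August 2010: 63 days at 1.6% → $3,804,000 × 1.6% × 63/365 = $10,505.2932
20 August – 27 September 2010: 39 days at 0.3% → $3,804,000 × 0.3% × 39/365 = $1,219.3644
28 September – 31 December 2010: 95 days at 0.25% → $3,804,000 × 0.25% × 95/365 = $2,475.2055
Total = $45,715.7425

$45,715.74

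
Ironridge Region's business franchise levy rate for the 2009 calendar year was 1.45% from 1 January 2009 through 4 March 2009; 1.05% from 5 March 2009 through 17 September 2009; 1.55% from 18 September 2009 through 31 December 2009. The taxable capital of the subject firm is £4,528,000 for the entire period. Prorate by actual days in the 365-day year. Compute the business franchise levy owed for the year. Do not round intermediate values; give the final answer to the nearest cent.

£57,183.06

1 January – 4 March 2009: 63 days at 1.45% → £4,528,000 × 1.45% × 63/365 = £11,332.4055
5 March – 17 September 2009: 197 days at 1.05% → £4,528,000 × 1.05% × 197/365 = £25,660.7342
18 September – 31 December 2009: 105 days at 1.55% → £4,528,000 × 1.55% × 105/365 = £20,189.9178
Total = £57,183.0575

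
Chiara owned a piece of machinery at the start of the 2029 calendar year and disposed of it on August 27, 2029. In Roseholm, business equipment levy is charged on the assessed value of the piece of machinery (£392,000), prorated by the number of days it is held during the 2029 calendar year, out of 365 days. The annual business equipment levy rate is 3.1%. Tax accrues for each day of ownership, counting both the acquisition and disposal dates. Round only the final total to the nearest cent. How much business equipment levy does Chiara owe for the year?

£7,957.06

Days held (January 1 – August 27, 2029): 239 out of 365
Tax = £392,000 × 3.1% × 239/365 = £7,957.0630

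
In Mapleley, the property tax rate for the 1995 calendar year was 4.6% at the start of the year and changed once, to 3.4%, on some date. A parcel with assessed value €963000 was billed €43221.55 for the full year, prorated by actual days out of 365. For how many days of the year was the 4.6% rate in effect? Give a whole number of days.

331 days

Let d = days at the first rate; then 365 − d days at the second rate.
€963000 × [4.6%·d + 3.4%·(365−d)] / 365 = €43221.55
Solving gives d = 331, so the new rate took effect on 28 November 1995.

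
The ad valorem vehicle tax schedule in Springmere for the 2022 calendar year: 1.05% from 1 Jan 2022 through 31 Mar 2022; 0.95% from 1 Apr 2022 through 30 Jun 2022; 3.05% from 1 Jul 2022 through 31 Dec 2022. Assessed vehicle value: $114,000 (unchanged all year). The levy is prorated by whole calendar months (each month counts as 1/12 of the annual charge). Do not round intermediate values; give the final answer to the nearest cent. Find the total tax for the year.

$2,308.50

1 Jan – 31 Mar 2022: 3 months at 1.05% → $114,000 × 1.05% × 3/12 = $299.2500
1 Apr – 30 Jun 2022: 3 months at 0.95% → $114,000 × 0.95% × 3/12 = $270.7500
1 Jul – 31 Dec 2022: 6 months at 3.05% → $114,000 × 3.05% × 6/12 = $1,738.5000
Total = $2,308.5000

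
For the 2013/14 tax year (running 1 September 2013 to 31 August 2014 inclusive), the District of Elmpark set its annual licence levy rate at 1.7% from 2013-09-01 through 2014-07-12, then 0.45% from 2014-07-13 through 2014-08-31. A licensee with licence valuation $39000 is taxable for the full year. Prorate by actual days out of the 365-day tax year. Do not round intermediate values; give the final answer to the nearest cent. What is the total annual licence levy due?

2013-09-01 to 2014-07-12: 315 days at 1.7% → $39000 × 1.7% × 315/365 = $572.1781
2014-07-13 to 2014-08-31: 50 days at 0.45% → $39000 × 0.45% × 50/365 = $24.0411
Total = $596.2192

$596.22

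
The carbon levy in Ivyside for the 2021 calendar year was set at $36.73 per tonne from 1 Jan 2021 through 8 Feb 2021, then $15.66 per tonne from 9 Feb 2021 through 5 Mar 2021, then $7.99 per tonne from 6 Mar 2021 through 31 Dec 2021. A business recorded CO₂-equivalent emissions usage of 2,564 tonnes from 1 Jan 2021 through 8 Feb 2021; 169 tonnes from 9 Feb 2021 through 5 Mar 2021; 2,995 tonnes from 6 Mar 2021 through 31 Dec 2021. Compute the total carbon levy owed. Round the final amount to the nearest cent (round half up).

1 Jan – 8 Feb 2021: 2,564 tonnes at $36.73/tonne → $94,175.72
9 Feb – 5 Mar 2021: 169 tonnes at $15.66/tonne → $2,646.54
6 Mar – 31 Dec 2021: 2,995 tonnes at $7.99/tonne → $23,930.05

$120,752.31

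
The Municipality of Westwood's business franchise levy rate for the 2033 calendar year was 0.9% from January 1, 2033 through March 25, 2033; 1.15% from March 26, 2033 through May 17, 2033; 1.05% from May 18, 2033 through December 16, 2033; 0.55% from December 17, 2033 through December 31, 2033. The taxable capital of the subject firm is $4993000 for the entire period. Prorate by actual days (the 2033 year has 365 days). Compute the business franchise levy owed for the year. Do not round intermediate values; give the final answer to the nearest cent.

$50401.94

January 1 – March 25, 2033: 84 days at 0.9% → $4993000 × 0.9% × 84/365 = $10341.6658
March 26 – May 17, 2033: 53 days at 1.15% → $4993000 × 1.15% × 53/365 = $8337.6260
May 18 – December 16, 2033: 213 days at 1.05% → $4993000 × 1.05% × 213/365 = $30594.0945
December 17 – December 31, 2033: 15 days at 0.55% → $4993000 × 0.55% × 15/365 = $1128.5548
Total = $50401.9411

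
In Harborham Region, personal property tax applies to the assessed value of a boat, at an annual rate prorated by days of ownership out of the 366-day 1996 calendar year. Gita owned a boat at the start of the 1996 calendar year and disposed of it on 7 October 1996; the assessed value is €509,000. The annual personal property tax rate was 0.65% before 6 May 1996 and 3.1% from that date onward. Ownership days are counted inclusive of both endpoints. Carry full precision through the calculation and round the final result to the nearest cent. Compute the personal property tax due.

€7,821.36

1 January – 5 May 1996: 126 days at 0.65% → €509,000 × 0.65% × 126/366 = €1,138.9918
6 May – 7 October 1996: 155 days at 3.1% → €509,000 × 3.1% × 155/366 = €6,682.3634
Total = €7,821.3552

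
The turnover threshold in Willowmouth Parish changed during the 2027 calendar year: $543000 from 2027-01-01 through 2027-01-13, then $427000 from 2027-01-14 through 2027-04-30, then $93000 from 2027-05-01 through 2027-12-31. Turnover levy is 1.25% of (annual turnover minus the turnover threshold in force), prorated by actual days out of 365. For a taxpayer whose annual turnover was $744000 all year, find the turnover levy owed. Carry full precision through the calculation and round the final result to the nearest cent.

2027-01-01 to 2027-01-13: 13 days, exemption $543000 → ($744000 − $543000) × 1.25% × 13/365 = $89.4863
2027-01-14 to 2027-04-30: 107 days, exemption $427000 → ($744000 − $427000) × 1.25% × 107/365 = $1161.6096
2027-05-01 to 2027-12-31: 245 days, exemption $93000 → ($744000 − $93000) × 1.25% × 245/365 = $5462.1575
Total = $6713.2534

$6713.25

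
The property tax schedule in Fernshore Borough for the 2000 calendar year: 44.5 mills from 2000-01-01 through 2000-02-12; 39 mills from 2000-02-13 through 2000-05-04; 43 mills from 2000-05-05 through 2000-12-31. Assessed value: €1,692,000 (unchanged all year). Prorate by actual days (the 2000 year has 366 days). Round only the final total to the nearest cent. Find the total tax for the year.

€71,537.85

2000-01-01 to 2000-02-12: 43 days at 44.5 mills → €1,692,000 × 4.45% × 43/366 = €8,846.0164
2000-02-13 to 2000-05-04: 82 days at 39 mills → €1,692,000 × 3.9% × 82/366 = €14,784.1967
2000-05-05 to 2000-12-31: 241 days at 43 mills → €1,692,000 × 4.3% × 241/366 = €47,907.6393
Total = €71,537.8525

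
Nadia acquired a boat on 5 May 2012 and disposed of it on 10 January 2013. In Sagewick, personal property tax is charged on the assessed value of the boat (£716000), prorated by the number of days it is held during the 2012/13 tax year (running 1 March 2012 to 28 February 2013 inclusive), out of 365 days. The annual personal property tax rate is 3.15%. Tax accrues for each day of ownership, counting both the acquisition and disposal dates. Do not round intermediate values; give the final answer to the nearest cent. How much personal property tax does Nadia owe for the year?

£15509.74

Days held (5 May 2012 – 10 January 2013): 251 out of 365
Tax = £716000 × 3.15% × 251/365 = £15509.7370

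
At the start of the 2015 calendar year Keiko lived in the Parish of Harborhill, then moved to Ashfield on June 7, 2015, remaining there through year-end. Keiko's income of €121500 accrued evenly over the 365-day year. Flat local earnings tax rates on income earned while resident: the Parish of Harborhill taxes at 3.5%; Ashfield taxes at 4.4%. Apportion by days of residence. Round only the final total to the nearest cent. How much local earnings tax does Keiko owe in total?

The Parish of Harborhill, January 1 – June 6, 2015: 157 days → €121500 × 3.5% × 157/365 = €1829.1575
Ashfield, June 7 – December 31, 2015: 208 days → €121500 × 4.4% × 208/365 = €3046.4877
Total = €4875.6452

€4875.65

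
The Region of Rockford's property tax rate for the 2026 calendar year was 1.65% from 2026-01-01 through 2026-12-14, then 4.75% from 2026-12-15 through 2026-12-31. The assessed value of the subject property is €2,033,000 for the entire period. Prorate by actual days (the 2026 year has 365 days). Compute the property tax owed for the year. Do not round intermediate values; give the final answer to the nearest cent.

€36,479.82

2026-01-01 to 2026-12-14: 348 days at 1.65% → €2,033,000 × 1.65% × 348/365 = €31,982.1534
2026-12-15 to 2026-12-31: 17 days at 4.75% → €2,033,000 × 4.75% × 17/365 = €4,497.6644
Total = €36,479.8178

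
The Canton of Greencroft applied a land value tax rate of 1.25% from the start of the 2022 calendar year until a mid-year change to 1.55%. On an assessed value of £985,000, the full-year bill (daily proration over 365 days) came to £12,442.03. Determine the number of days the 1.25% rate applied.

349 days

Let d = days at the first rate; then 365 − d days at the second rate.
£985,000 × [1.25%·d + 1.55%·(365−d)] / 365 = £12,442.03
Solving gives d = 349, so the new rate took effect on 16 Dec 2022.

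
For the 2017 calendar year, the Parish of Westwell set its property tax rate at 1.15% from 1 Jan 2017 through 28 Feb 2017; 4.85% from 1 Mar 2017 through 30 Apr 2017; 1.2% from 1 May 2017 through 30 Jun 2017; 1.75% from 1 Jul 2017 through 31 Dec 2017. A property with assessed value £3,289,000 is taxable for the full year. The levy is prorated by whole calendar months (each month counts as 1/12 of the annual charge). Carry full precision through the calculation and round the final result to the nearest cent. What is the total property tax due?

1 Jan – 28 Feb 2017: 2 months at 1.15% → £3,289,000 × 1.15% × 2/12 = £6,303.9167
1 Mar – 30 Apr 2017: 2 months at 4.85% → £3,289,000 × 4.85% × 2/12 = £26,586.0833
1 May – 30 Jun 2017: 2 months at 1.2% → £3,289,000 × 1.2% × 2/12 = £6,578.0000
1 Jul – 31 Dec 2017: 6 months at 1.75% → £3,289,000 × 1.75% × 6/12 = £28,778.7500
Total = £68,246.7500

£68,246.75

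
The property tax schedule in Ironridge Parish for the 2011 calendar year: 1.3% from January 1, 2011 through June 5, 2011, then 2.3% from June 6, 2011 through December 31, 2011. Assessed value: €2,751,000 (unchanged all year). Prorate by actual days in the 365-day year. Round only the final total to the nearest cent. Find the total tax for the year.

€51,515.30

January 1 – June 5, 2011: 156 days at 1.3% → €2,751,000 × 1.3% × 156/365 = €15,285.0082
June 6 – December 31, 2011: 209 days at 2.3% → €2,751,000 × 2.3% × 209/365 = €36,230.2932
Total = €51,515.3014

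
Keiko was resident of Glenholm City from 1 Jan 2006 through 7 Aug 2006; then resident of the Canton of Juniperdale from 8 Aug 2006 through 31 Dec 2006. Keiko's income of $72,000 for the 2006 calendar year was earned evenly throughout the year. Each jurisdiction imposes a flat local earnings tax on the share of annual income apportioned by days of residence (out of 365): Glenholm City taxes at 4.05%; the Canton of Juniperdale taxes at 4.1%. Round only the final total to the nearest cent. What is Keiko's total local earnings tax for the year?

Glenholm City, 1 Jan – 7 Aug 2006: 219 days → $72,000 × 4.05% × 219/365 = $1,749.6000
The Canton of Juniperdale, 8 Aug – 31 Dec 2006: 146 days → $72,000 × 4.1% × 146/365 = $1,180.8000
Total = $2,930.4000

$2,930.40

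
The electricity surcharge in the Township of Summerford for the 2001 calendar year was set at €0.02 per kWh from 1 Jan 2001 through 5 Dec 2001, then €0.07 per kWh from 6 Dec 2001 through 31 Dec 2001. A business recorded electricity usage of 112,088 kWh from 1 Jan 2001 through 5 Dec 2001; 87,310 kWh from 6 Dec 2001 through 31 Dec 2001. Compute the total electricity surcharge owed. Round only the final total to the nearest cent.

1 Jan – 5 Dec 2001: 112,088 kWh at €0.02/kWh → €2241.76
6 Dec – 31 Dec 2001: 87,310 kWh at €0.07/kWh → €6111.70

€8353.46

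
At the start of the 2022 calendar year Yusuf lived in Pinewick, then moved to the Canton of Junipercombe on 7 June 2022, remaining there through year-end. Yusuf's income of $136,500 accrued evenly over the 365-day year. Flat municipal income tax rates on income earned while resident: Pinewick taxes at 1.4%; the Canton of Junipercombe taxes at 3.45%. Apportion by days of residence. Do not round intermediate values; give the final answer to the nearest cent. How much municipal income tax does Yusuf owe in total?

Pinewick, 1 January – 6 June 2022: 157 days → $136,500 × 1.4% × 157/365 = $821.9918
The Canton of Junipercombe, 7 June – 31 December 2022: 208 days → $136,500 × 3.45% × 208/365 = $2,683.6274
Total = $3,505.6192

$3,505.62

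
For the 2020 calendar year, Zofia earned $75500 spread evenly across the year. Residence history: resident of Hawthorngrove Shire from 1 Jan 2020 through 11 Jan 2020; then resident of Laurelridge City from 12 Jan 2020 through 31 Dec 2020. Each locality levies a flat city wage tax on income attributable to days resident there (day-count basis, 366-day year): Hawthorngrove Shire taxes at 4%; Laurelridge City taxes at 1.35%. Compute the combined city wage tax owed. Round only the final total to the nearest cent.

$1079.38

Hawthorngrove Shire, 1 Jan – 11 Jan 2020: 11 days → $75500 × 4% × 11/366 = $90.7650
Laurelridge City, 12 Jan – 31 Dec 2020: 355 days → $75500 × 1.35% × 355/366 = $988.6168
Total = $1079.3818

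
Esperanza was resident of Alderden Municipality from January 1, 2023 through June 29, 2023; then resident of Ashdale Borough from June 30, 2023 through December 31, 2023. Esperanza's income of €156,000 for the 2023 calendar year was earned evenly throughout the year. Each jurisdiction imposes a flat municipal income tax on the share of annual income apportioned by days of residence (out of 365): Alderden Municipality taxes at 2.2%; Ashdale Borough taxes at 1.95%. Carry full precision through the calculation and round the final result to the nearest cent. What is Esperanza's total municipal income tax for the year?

Alderden Municipality, January 1 – June 29, 2023: 180 days → €156,000 × 2.2% × 180/365 = €1,692.4932
Ashdale Borough, June 30 – December 31, 2023: 185 days → €156,000 × 1.95% × 185/365 = €1,541.8356
Total = €3,234.3288

€3,234.33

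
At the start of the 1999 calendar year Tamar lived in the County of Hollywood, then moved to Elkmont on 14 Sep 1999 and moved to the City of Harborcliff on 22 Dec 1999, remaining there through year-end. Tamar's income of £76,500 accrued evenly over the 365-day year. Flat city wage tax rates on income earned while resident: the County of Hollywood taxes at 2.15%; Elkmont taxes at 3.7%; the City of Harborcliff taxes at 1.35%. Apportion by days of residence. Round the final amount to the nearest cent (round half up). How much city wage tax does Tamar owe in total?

The County of Hollywood, 1 Jan – 13 Sep 1999: 256 days → £76,500 × 2.15% × 256/365 = £1,153.5781
Elkmont, 14 Sep – 21 Dec 1999: 99 days → £76,500 × 3.7% × 99/365 = £767.7247
The City of Harborcliff, 22 Dec – 31 Dec 1999: 10 days → £76,500 × 1.35% × 10/365 = £28.2945
Total = £1,949.5973

£1,949.60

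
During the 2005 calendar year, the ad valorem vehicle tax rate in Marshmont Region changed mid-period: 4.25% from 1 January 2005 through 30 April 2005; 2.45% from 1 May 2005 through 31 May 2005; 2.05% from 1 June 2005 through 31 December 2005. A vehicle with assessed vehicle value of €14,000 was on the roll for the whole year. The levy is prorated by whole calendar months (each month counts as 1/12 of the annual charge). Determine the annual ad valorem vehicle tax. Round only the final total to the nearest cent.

1 January – 30 April 2005: 4 months at 4.25% → €14,000 × 4.25% × 4/12 = €198.3333
1 May – 31 May 2005: 1 month at 2.45% → €14,000 × 2.45% × 1/12 = €28.5833
1 June – 31 December 2005: 7 months at 2.05% → €14,000 × 2.05% × 7/12 = €167.4167
Total = €394.3333

€394.33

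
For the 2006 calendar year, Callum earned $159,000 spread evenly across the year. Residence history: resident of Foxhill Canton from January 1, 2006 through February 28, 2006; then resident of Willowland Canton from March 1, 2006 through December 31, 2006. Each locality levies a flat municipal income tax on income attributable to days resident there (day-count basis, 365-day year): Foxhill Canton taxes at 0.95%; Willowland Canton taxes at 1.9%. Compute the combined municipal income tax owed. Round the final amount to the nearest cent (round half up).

Foxhill Canton, January 1 – February 28, 2006: 59 days → $159,000 × 0.95% × 59/365 = $244.1630
Willowland Canton, March 1 – December 31, 2006: 306 days → $159,000 × 1.9% × 306/365 = $2,532.6740
Total = $2,776.8370

$2,776.84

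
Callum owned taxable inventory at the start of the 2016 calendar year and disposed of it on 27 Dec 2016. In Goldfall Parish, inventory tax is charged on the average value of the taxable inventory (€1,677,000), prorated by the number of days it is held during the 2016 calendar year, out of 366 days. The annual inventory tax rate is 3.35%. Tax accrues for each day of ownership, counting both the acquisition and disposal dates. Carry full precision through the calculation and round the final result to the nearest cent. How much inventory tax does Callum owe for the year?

Days held (1 Jan – 27 Dec 2016): 362 out of 366
Tax = €1,677,000 × 3.35% × 362/366 = €55,565.5164

€55,565.52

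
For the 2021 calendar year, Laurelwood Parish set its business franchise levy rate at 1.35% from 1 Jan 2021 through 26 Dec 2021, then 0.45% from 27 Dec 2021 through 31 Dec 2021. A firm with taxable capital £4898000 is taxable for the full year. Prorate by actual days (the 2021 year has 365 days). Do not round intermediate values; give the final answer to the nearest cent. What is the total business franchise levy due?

1 Jan – 26 Dec 2021: 360 days at 1.35% → £4898000 × 1.35% × 360/365 = £65217.2055
27 Dec – 31 Dec 2021: 5 days at 0.45% → £4898000 × 0.45% × 5/365 = £301.9315
Total = £65519.1370

£65519.14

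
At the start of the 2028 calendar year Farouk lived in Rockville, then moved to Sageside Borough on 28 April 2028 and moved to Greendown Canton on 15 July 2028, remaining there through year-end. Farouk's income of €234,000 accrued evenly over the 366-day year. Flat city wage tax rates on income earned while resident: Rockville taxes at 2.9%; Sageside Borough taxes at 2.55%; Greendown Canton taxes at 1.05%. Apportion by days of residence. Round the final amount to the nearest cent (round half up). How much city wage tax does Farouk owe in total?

Rockville, 1 January – 27 April 2028: 118 days → €234,000 × 2.9% × 118/366 = €2,187.8361
Sageside Borough, 28 April – 14 July 2028: 78 days → €234,000 × 2.55% × 78/366 = €1,271.6557
Greendown Canton, 15 July – 31 December 2028: 170 days → €234,000 × 1.05% × 170/366 = €1,141.2295
Total = €4,600.7213

€4,600.72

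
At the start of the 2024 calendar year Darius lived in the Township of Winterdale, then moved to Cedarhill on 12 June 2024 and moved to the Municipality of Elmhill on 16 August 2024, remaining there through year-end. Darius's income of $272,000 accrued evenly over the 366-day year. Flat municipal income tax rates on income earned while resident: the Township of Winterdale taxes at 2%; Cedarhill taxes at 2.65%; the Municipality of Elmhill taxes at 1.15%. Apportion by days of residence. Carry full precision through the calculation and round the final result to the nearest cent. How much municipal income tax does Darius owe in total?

The Township of Winterdale, 1 January – 11 June 2024: 163 days → $272,000 × 2% × 163/366 = $2,422.7322
Cedarhill, 12 June – 15 August 2024: 65 days → $272,000 × 2.65% × 65/366 = $1,280.1093
The Municipality of Elmhill, 16 August – 31 December 2024: 138 days → $272,000 × 1.15% × 138/366 = $1,179.4098
Total = $4,882.2514

$4,882.25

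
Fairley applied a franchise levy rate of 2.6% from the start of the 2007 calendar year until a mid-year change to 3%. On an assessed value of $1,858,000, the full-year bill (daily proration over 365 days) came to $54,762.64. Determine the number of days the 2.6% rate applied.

48 days

Let d = days at the first rate; then 365 − d days at the second rate.
$1,858,000 × [2.6%·d + 3%·(365−d)] / 365 = $54,762.64
Solving gives d = 48, so the new rate took effect on 18 Feb 2007.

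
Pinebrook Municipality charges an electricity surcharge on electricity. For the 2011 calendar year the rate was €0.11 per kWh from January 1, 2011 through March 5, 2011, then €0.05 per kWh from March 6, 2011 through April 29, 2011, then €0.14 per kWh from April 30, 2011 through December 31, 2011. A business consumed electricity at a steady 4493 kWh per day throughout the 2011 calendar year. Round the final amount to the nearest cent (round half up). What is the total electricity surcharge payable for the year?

€198,725.39

January 1 – March 5, 2011: 64 days × 4493 kWh/day = 287,552 kWh at €0.11/kWh → €31,630.72
March 6 – April 29, 2011: 55 days × 4493 kWh/day = 247,115 kWh at €0.05/kWh → €12,355.75
April 30 – December 31, 2011: 246 days × 4493 kWh/day = 1,105,278 kWh at €0.14/kWh → €154,738.92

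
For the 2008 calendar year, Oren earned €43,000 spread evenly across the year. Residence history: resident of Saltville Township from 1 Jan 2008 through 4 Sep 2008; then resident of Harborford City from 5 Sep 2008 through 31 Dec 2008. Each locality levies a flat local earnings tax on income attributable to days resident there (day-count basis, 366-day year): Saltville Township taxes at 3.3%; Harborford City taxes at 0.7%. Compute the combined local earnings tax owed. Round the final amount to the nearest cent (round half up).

Saltville Township, 1 Jan – 4 Sep 2008: 248 days → €43,000 × 3.3% × 248/366 = €961.5082
Harborford City, 5 Sep – 31 Dec 2008: 118 days → €43,000 × 0.7% × 118/366 = €97.0437
Total = €1,058.5519

€1,058.55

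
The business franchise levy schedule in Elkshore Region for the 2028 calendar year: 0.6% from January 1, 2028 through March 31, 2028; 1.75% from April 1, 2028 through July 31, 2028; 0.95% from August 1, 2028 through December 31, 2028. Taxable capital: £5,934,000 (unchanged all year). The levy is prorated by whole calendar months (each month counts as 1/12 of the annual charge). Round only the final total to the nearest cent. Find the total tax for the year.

January 1 – March 31, 2028: 3 months at 0.6% → £5,934,000 × 0.6% × 3/12 = £8,901.0000
April 1 – July 31, 2028: 4 months at 1.75% → £5,934,000 × 1.75% × 4/12 = £34,615.0000
August 1 – December 31, 2028: 5 months at 0.95% → £5,934,000 × 0.95% × 5/12 = £23,488.7500
Total = £67,004.7500

£67,004.75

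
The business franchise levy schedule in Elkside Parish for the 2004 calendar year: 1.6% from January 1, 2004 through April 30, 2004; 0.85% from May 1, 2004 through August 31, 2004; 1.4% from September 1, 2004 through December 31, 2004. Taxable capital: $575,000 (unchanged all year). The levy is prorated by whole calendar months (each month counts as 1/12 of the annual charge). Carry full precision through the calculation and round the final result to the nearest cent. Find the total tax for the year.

$7,379.17

January 1 – April 30, 2004: 4 months at 1.6% → $575,000 × 1.6% × 4/12 = $3,066.6667
May 1 – August 31, 2004: 4 months at 0.85% → $575,000 × 0.85% × 4/12 = $1,629.1667
September 1 – December 31, 2004: 4 months at 1.4% → $575,000 × 1.4% × 4/12 = $2,683.3333
Total = $7,379.1667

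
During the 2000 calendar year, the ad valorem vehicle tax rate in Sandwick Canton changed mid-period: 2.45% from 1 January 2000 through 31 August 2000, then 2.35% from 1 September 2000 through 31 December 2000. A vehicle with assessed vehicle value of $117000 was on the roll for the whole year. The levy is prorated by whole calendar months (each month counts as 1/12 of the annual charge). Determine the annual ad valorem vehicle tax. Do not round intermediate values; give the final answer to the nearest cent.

$2827.50

1 January – 31 August 2000: 8 months at 2.45% → $117000 × 2.45% × 8/12 = $1911.0000
1 September – 31 December 2000: 4 months at 2.35% → $117000 × 2.35% × 4/12 = $916.5000
Total = $2827.5000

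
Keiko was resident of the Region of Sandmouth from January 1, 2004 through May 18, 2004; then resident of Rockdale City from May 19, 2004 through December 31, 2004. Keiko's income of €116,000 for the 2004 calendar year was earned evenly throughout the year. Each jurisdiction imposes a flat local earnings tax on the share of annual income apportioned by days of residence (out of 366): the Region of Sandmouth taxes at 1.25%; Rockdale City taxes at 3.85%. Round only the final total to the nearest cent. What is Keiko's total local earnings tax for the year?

The Region of Sandmouth, January 1 – May 18, 2004: 139 days → €116,000 × 1.25% × 139/366 = €550.6831
Rockdale City, May 19 – December 31, 2004: 227 days → €116,000 × 3.85% × 227/366 = €2,769.8962
Total = €3,320.5792

€3,320.58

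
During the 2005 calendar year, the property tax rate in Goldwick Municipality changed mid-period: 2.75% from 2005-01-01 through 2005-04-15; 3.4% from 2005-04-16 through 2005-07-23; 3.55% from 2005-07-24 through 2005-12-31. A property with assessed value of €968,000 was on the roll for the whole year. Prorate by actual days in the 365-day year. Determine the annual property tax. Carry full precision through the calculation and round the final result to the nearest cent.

€31,742.44

2005-01-01 to 2005-04-15: 105 days at 2.75% → €968,000 × 2.75% × 105/365 = €7,657.8082
2005-04-16 to 2005-07-23: 99 days at 3.4% → €968,000 × 3.4% × 99/365 = €8,926.8164
2005-07-24 to 2005-12-31: 161 days at 3.55% → €968,000 × 3.55% × 161/365 = €15,157.8192
Total = €31,742.4438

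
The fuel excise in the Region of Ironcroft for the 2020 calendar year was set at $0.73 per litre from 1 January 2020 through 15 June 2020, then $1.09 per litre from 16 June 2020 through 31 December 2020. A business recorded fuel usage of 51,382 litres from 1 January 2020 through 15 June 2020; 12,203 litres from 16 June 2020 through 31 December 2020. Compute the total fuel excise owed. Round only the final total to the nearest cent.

1 January – 15 June 2020: 51,382 litres at $0.73/litre → $37508.86
16 June – 31 December 2020: 12,203 litres at $1.09/litre → $13301.27

$50810.13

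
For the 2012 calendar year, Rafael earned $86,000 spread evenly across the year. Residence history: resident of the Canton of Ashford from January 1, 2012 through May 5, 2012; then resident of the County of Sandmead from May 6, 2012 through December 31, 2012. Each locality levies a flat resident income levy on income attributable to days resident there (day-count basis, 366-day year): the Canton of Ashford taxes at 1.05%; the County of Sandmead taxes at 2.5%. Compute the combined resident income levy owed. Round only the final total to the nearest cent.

The Canton of Ashford, January 1 – May 5, 2012: 126 days → $86,000 × 1.05% × 126/366 = $310.8689
The County of Sandmead, May 6 – December 31, 2012: 240 days → $86,000 × 2.5% × 240/366 = $1,409.8361
Total = $1,720.7049

$1,720.70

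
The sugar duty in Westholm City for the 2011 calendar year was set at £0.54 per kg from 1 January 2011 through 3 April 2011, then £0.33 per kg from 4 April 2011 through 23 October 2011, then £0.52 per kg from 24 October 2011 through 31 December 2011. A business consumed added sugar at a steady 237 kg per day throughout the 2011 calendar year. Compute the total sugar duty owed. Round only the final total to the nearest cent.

1 January – 3 April 2011: 93 days × 237 kg/day = 22,041 kg at £0.54/kg → £11,902.14
4 April – 23 October 2011: 203 days × 237 kg/day = 48,111 kg at £0.33/kg → £15,876.63
24 October – 31 December 2011: 69 days × 237 kg/day = 16,353 kg at £0.52/kg → £8,503.56

£36,282.33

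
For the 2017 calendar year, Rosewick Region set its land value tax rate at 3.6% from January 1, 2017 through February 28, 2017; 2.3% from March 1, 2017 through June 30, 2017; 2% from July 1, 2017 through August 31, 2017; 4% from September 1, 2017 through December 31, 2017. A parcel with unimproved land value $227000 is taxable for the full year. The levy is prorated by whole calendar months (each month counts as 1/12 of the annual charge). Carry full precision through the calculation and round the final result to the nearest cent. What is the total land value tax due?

January 1 – February 28, 2017: 2 months at 3.6% → $227000 × 3.6% × 2/12 = $1362.0000
March 1 – June 30, 2017: 4 months at 2.3% → $227000 × 2.3% × 4/12 = $1740.3333
July 1 – August 31, 2017: 2 months at 2% → $227000 × 2% × 2/12 = $756.6667
September 1 – December 31, 2017: 4 months at 4% → $227000 × 4% × 4/12 = $3026.6667
Total = $6885.6667

$6885.67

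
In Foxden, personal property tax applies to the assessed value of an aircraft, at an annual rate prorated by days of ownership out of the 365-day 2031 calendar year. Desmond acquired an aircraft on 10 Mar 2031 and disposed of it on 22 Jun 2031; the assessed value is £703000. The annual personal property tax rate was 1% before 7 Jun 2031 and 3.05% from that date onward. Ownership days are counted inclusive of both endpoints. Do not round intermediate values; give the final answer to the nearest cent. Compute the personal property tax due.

£2654.07

10 Mar – 6 Jun 2031: 89 days at 1% → £703000 × 1% × 89/365 = £1714.1644
7 Jun – 22 Jun 2031: 16 days at 3.05% → £703000 × 3.05% × 16/365 = £939.9014
Total = £2654.0658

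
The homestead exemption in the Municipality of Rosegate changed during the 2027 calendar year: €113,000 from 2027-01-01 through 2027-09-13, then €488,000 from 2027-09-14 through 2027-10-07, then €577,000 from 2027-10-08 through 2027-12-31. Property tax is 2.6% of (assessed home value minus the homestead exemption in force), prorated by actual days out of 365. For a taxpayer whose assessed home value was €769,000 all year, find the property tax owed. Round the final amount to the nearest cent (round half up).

€13,605.48

2027-01-01 to 2027-09-13: 256 days, exemption €113,000 → (€769,000 − €113,000) × 2.6% × 256/365 = €11,962.5644
2027-09-14 to 2027-10-07: 24 days, exemption €488,000 → (€769,000 − €488,000) × 2.6% × 24/365 = €480.3945
2027-10-08 to 2027-12-31: 85 days, exemption €577,000 → (€769,000 − €577,000) × 2.6% × 85/365 = €1,162.5205
Total = €13,605.4795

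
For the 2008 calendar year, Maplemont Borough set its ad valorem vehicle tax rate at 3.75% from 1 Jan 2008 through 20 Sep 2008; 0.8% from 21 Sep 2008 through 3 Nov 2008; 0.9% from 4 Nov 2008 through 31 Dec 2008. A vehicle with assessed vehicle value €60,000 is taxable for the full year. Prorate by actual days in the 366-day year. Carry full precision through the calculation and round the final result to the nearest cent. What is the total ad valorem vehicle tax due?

1 Jan – 20 Sep 2008: 264 days at 3.75% → €60,000 × 3.75% × 264/366 = €1,622.9508
21 Sep – 3 Nov 2008: 44 days at 0.8% → €60,000 × 0.8% × 44/366 = €57.7049
4 Nov – 31 Dec 2008: 58 days at 0.9% → €60,000 × 0.9% × 58/366 = €85.5738
Total = €1,766.2295

€1,766.23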